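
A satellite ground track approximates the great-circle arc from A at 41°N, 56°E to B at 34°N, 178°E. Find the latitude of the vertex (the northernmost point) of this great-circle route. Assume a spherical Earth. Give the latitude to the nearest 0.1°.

The great circle lies in the plane with unit normal n̂ = (p₁ × p₂)/|p₁ × p₂|.
Here n̂_z ≈ +0.531; the vertex latitude is φ_max = arccos|n̂_z| ≈ 57.9°.
Check via Clairaut: cos φ_max = |cos φ₁| · sin C = cos(41.0°)·sin(44.7°) ≈ 0.531, again giving ≈ 57.9°.

≈ 57.9°N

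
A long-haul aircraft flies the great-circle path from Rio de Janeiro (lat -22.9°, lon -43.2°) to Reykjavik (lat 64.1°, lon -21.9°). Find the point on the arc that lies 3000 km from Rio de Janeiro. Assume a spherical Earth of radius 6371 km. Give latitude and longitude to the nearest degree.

≈ lat 4°, lon -39°

The haversine formula gives a central angle δ ≈ 1.546 rad (88.6°) between the endpoints. The total great-circle distance is δ·R ≈ 1.546 × 6371 ≈ 9849 km, so the target fraction is f = 3000/9849 ≈ 0.305.
Interpolate at f ≈ 0.305 with slerp weights a = sin((1−f)δ)/sin δ ≈ 0.880, b = sin(fδ)/sin δ ≈ 0.454.
p = a·p₁ + b·p₂ ≈ (0.775, -0.629, 0.066); φ = arcsin(p_z) ≈ 3.78°, λ = atan2(p_y, p_x) ≈ -39.06°.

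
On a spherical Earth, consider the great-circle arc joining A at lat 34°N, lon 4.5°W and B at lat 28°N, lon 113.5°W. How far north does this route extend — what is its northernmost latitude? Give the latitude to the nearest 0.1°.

≈ 46.2°N

The great circle lies in the plane with unit normal n̂ = (p₁ × p₂)/|p₁ × p₂|.
Here n̂_z ≈ -0.692; the vertex latitude is φ_max = arccos|n̂_z| ≈ 46.2°.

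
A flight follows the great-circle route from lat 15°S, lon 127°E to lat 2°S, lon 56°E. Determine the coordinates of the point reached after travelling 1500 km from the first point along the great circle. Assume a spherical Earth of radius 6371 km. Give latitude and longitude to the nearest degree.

From cos δ = sin φ₁ sin φ₂ + cos φ₁ cos φ₂ cos Δλ, the central angle is δ ≈ 1.242 rad (71.1°). The total great-circle distance is δ·R ≈ 1.242 × 6371 ≈ 7910 km, so the target fraction is f = 1500/7910 ≈ 0.190.
Interpolate at f ≈ 0.190 with slerp weights a = sin((1−f)δ)/sin δ ≈ 0.893, b = sin(fδ)/sin δ ≈ 0.247.
p = a·p₁ + b·p₂ ≈ (-0.381, 0.893, -0.240); φ = arcsin(p_z) ≈ -13.87°, λ = atan2(p_y, p_x) ≈ 113.12°.

≈ lat 14°S, lon 113°E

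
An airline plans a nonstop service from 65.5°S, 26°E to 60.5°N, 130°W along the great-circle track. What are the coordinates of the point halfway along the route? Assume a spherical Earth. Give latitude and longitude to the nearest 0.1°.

≈ 11.0°S, 74.0°W

Convert each endpoint to a unit vector on the sphere (x = cos φ cos λ, y = cos φ sin λ, z = sin φ).
The central angle between the endpoints is δ = arccos(p₁·p₂) ≈ 2.934 rad (168.1°).
Interpolate at f = 1/2 with slerp weights a = sin((1−f)δ)/sin δ ≈ 4.827, b = sin(fδ)/sin δ ≈ 4.827.
p = a·p₁ + b·p₂ ≈ (0.271, -0.943, -0.191); φ = arcsin(p_z) ≈ -11.02°, λ = atan2(p_y, p_x) ≈ -73.96°.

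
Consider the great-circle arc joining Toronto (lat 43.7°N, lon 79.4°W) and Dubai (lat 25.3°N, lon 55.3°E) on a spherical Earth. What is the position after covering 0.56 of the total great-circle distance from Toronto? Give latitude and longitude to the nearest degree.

≈ lat 57°N, lon 13°E

From cos δ = sin φ₁ sin φ₂ + cos φ₁ cos φ₂ cos Δλ, the central angle is δ ≈ 1.736 rad (99.5°).
Interpolate at f = 0.56 with slerp weights a = sin((1−f)δ)/sin δ ≈ 0.701, b = sin(fδ)/sin δ ≈ 0.838.
p = a·p₁ + b·p₂ ≈ (0.524, 0.124, 0.842); φ = arcsin(p_z) ≈ 57.40°, λ = atan2(p_y, p_x) ≈ 13.32°.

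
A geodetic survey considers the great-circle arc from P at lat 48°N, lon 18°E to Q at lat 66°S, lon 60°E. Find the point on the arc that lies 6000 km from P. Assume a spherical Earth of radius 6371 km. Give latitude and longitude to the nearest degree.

Convert each endpoint to a unit vector on the sphere (x = cos φ cos λ, y = cos φ sin λ, z = sin φ).
The central angle between the endpoints is δ = arccos(p₁·p₂) ≈ 2.068 rad (118.5°). The total great-circle distance is δ·R ≈ 2.068 × 6371 ≈ 13173 km, so the target fraction is f = 6000/13173 ≈ 0.455.
Interpolate at f ≈ 0.455 with slerp weights a = sin((1−f)δ)/sin δ ≈ 1.027, b = sin(fδ)/sin δ ≈ 0.920.
p = a·p₁ + b·p₂ ≈ (0.840, 0.536, -0.077); φ = arcsin(p_z) ≈ -4.43°, λ = atan2(p_y, p_x) ≈ 32.54°.

≈ lat 4°S, lon 33°E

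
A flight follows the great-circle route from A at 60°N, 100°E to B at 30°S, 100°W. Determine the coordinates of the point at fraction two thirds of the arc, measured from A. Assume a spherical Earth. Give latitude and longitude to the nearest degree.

≈ 17°N, 114°W

From cos δ = sin φ₁ sin φ₂ + cos φ₁ cos φ₂ cos Δλ, the central angle is δ ≈ 2.568 rad (147.1°).
Interpolate at f = 2/3 with slerp weights a = sin((1−f)δ)/sin δ ≈ 1.392, b = sin(fδ)/sin δ ≈ 1.824.
p = a·p₁ + b·p₂ ≈ (-0.395, -0.871, 0.293); φ = arcsin(p_z) ≈ 17.04°, λ = atan2(p_y, p_x) ≈ -114.41°.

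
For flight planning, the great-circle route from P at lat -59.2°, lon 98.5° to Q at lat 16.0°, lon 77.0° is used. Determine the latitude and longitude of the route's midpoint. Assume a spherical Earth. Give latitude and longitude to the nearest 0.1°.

≈ lat -21.9°, lon 84.4°

Convert each endpoint to a unit vector on the sphere (x = cos φ cos λ, y = cos φ sin λ, z = sin φ).
The central angle between the endpoints is δ = arccos(p₁·p₂) ≈ 1.348 rad (77.2°).
Interpolate at f = 1/2 with slerp weights a = sin((1−f)δ)/sin δ ≈ 0.640, b = sin(fδ)/sin δ ≈ 0.640.
p = a·p₁ + b·p₂ ≈ (0.090, 0.923, -0.373); φ = arcsin(p_z) ≈ -21.92°, λ = atan2(p_y, p_x) ≈ 84.44°.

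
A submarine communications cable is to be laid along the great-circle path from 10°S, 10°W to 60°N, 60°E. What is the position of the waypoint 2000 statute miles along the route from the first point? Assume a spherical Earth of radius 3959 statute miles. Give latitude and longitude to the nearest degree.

≈ 16°N, 4°E

Write both endpoints as unit vectors p₁, p₂ with components (cos φ cos λ, cos φ sin λ, sin φ).
The central angle between the endpoints is δ = arccos(p₁·p₂) ≈ 1.553 rad (89.0°). The total great-circle distance is δ·R ≈ 1.553 × 3959 ≈ 6147 mi, so the target fraction is f = 2000/6147 ≈ 0.325.
Interpolate at f ≈ 0.325 with slerp weights a = sin((1−f)δ)/sin δ ≈ 0.866, b = sin(fδ)/sin δ ≈ 0.484.
p = a·p₁ + b·p₂ ≈ (0.961, 0.061, 0.269); φ = arcsin(p_z) ≈ 15.59°, λ = atan2(p_y, p_x) ≈ 3.66°.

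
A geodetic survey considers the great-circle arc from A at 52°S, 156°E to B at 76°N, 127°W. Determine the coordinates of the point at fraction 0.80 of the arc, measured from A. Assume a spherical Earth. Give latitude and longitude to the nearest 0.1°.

≈ 53.9°N, 170.4°W

Write both endpoints as unit vectors p₁, p₂ with components (cos φ cos λ, cos φ sin λ, sin φ).
The central angle between the endpoints is δ = arccos(p₁·p₂) ≈ 2.391 rad (137.0°).
Interpolate at f = 0.80 with slerp weights a = sin((1−f)δ)/sin δ ≈ 0.674, b = sin(fδ)/sin δ ≈ 1.381.
p = a·p₁ + b·p₂ ≈ (-0.580, -0.098, 0.808); φ = arcsin(p_z) ≈ 53.94°, λ = atan2(p_y, p_x) ≈ -170.42°.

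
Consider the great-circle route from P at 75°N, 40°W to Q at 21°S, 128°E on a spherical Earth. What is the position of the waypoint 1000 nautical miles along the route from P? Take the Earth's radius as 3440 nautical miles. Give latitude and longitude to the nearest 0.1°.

≈ 85.9°N, 67.0°E

From cos δ = sin φ₁ sin φ₂ + cos φ₁ cos φ₂ cos Δλ, the central angle is δ ≈ 2.193 rad (125.6°). The total great-circle distance is δ·R ≈ 2.193 × 3440 ≈ 7543 nmi, so the target fraction is f = 1000/7543 ≈ 0.133.
Interpolate at f ≈ 0.133 with slerp weights a = sin((1−f)δ)/sin δ ≈ 1.163, b = sin(fδ)/sin δ ≈ 0.353.
p = a·p₁ + b·p₂ ≈ (0.028, 0.066, 0.997); φ = arcsin(p_z) ≈ 85.90°, λ = atan2(p_y, p_x) ≈ 66.97°.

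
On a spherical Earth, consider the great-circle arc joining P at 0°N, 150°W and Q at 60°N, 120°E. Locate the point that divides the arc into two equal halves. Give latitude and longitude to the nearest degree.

≈ 38°N, 177°W

Convert each endpoint to a unit vector on the sphere (x = cos φ cos λ, y = cos φ sin λ, z = sin φ).
The central angle between the endpoints is δ = arccos(p₁·p₂) ≈ 1.571 rad (90.0°).
Interpolate at f = 1/2 with slerp weights a = sin((1−f)δ)/sin δ ≈ 0.707, b = sin(fδ)/sin δ ≈ 0.707.
p = a·p₁ + b·p₂ ≈ (-0.789, -0.047, 0.612); φ = arcsin(p_z) ≈ 37.76°, λ = atan2(p_y, p_x) ≈ -176.57°.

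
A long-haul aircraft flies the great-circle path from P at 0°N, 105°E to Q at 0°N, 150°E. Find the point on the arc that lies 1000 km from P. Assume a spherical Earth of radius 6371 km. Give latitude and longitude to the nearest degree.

≈ 0°N, 114°E

Write both endpoints as unit vectors p₁, p₂ with components (cos φ cos λ, cos φ sin λ, sin φ).
The central angle between the endpoints is δ = arccos(p₁·p₂) ≈ 0.785 rad (45.0°). The total great-circle distance is δ·R ≈ 0.785 × 6371 ≈ 5004 km, so the target fraction is f = 1000/5004 ≈ 0.200.
Interpolate at f ≈ 0.200 with slerp weights a = sin((1−f)δ)/sin δ ≈ 0.831, b = sin(fδ)/sin δ ≈ 0.221.
p = a·p₁ + b·p₂ ≈ (-0.407, 0.914, 0.000); φ = arcsin(p_z) ≈ 0.00°, λ = atan2(p_y, p_x) ≈ 113.99°.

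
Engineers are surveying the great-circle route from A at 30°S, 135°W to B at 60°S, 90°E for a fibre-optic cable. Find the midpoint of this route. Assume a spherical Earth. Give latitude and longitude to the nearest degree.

From cos δ = sin φ₁ sin φ₂ + cos φ₁ cos φ₂ cos Δλ, the central angle is δ ≈ 1.444 rad (82.7°).
Interpolate at f = 1/2 with slerp weights a = sin((1−f)δ)/sin δ ≈ 0.666, b = sin(fδ)/sin δ ≈ 0.666.
p = a·p₁ + b·p₂ ≈ (-0.408, -0.075, -0.910); φ = arcsin(p_z) ≈ -65.50°, λ = atan2(p_y, p_x) ≈ -169.60°.

≈ 65°S, 170°W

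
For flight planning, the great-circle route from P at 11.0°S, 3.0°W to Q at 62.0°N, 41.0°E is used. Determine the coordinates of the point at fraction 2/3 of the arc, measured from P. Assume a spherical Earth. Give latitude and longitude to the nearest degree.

≈ 39°N, 17°E

The haversine formula gives a central angle δ ≈ 1.407 rad (80.6°) between the endpoints.
Interpolate at f = 2/3 with slerp weights a = sin((1−f)δ)/sin δ ≈ 0.458, b = sin(fδ)/sin δ ≈ 0.817.
p = a·p₁ + b·p₂ ≈ (0.739, 0.228, 0.634); φ = arcsin(p_z) ≈ 39.36°, λ = atan2(p_y, p_x) ≈ 17.17°.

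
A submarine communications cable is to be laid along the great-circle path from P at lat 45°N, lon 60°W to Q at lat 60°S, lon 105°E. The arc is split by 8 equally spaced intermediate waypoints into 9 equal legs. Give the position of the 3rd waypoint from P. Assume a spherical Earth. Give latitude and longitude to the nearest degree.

Convert each endpoint to a unit vector on the sphere (x = cos φ cos λ, y = cos φ sin λ, z = sin φ).
The central angle between the endpoints is δ = arccos(p₁·p₂) ≈ 2.837 rad (162.5°).
Interpolate at f = 3/9 with slerp weights a = sin((1−f)δ)/sin δ ≈ 3.162, b = sin(fδ)/sin δ ≈ 2.701.
p = a·p₁ + b·p₂ ≈ (0.768, -0.632, -0.103); φ = arcsin(p_z) ≈ -5.94°, λ = atan2(p_y, p_x) ≈ -39.43°.

≈ lat 6°S, lon 39°W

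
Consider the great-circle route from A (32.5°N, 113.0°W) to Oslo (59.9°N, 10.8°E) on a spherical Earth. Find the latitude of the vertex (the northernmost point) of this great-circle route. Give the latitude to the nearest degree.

≈ 69°N

The great circle lies in the plane with unit normal n̂ = (p₁ × p₂)/|p₁ × p₂|.
Here n̂_z ≈ +0.361; the vertex latitude is φ_max = arccos|n̂_z| ≈ 68.8°.
Check via Clairaut: cos φ_max = |cos φ₁| · sin C = cos(32.5°)·sin(25.4°) ≈ 0.361, again giving ≈ 68.8°.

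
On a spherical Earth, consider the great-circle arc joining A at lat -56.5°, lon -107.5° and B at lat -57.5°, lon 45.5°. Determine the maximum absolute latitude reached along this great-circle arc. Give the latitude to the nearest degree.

≈ -81°

The great circle lies in the plane with unit normal n̂ = (p₁ × p₂)/|p₁ × p₂|.
Here n̂_z ≈ +0.150; the vertex latitude is φ_max = arccos|n̂_z| ≈ 81.4°.
Check via Clairaut: cos φ_max = |cos φ₁| · sin C = cos(56.5°)·sin(164.2°) ≈ 0.150, again giving ≈ 81.4°.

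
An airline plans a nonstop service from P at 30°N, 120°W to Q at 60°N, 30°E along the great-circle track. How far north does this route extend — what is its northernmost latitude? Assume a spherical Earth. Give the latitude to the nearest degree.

≈ 77°N

The great circle lies in the plane with unit normal n̂ = (p₁ × p₂)/|p₁ × p₂|.
Here n̂_z ≈ +0.217; the vertex latitude is φ_max = arccos|n̂_z| ≈ 77.5°.
Check via Clairaut: cos φ_max = |cos φ₁| · sin C = cos(30.0°)·sin(14.5°) ≈ 0.217, again giving ≈ 77.5°.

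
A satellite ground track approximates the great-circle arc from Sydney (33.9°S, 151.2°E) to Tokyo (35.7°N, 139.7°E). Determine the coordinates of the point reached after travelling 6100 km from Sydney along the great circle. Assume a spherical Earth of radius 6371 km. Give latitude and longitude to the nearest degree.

≈ 20°N, 143°E

From cos δ = sin φ₁ sin φ₂ + cos φ₁ cos φ₂ cos Δλ, the central angle is δ ≈ 1.229 rad (70.4°). The total great-circle distance is δ·R ≈ 1.229 × 6371 ≈ 7831 km, so the target fraction is f = 6100/7831 ≈ 0.779.
Interpolate at f ≈ 0.779 with slerp weights a = sin((1−f)δ)/sin δ ≈ 0.285, b = sin(fδ)/sin δ ≈ 0.868.
p = a·p₁ + b·p₂ ≈ (-0.745, 0.570, 0.348); φ = arcsin(p_z) ≈ 20.34°, λ = atan2(p_y, p_x) ≈ 142.58°.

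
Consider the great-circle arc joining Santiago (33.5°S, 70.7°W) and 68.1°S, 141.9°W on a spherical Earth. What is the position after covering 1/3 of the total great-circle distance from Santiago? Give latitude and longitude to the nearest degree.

≈ 49°S, 82°W

From cos δ = sin φ₁ sin φ₂ + cos φ₁ cos φ₂ cos Δλ, the central angle is δ ≈ 0.912 rad (52.2°).
Interpolate at f = 1/3 with slerp weights a = sin((1−f)δ)/sin δ ≈ 0.722, b = sin(fδ)/sin δ ≈ 0.379.
p = a·p₁ + b·p₂ ≈ (0.088, -0.656, -0.750); φ = arcsin(p_z) ≈ -48.58°, λ = atan2(p_y, p_x) ≈ -82.36°.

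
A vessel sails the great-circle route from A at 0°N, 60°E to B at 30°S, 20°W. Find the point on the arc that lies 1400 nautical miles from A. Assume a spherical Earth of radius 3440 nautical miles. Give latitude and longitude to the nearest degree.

≈ 12°S, 40°E

Write both endpoints as unit vectors p₁, p₂ with components (cos φ cos λ, cos φ sin λ, sin φ).
The central angle between the endpoints is δ = arccos(p₁·p₂) ≈ 1.420 rad (81.4°). The total great-circle distance is δ·R ≈ 1.420 × 3440 ≈ 4884 nmi, so the target fraction is f = 1400/4884 ≈ 0.287.
Interpolate at f ≈ 0.287 with slerp weights a = sin((1−f)δ)/sin δ ≈ 0.858, b = sin(fδ)/sin δ ≈ 0.400.
p = a·p₁ + b·p₂ ≈ (0.755, 0.625, -0.200); φ = arcsin(p_z) ≈ -11.55°, λ = atan2(p_y, p_x) ≈ 39.60°.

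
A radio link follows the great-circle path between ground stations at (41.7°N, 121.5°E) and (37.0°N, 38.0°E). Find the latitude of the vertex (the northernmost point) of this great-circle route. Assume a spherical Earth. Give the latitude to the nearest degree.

The great circle lies in the plane with unit normal n̂ = (p₁ × p₂)/|p₁ × p₂|.
Here n̂_z ≈ -0.670; the vertex latitude is φ_max = arccos|n̂_z| ≈ 47.9°.

≈ 48°N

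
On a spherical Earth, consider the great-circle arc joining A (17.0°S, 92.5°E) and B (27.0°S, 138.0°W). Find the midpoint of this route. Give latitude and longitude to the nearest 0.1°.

≈ (43.4°S, 153.0°E)

Convert each endpoint to a unit vector on the sphere (x = cos φ cos λ, y = cos φ sin λ, z = sin φ).
The central angle between the endpoints is δ = arccos(p₁·p₂) ≈ 1.992 rad (114.2°).
Interpolate at f = 1/2 with slerp weights a = sin((1−f)δ)/sin δ ≈ 0.920, b = sin(fδ)/sin δ ≈ 0.920.
p = a·p₁ + b·p₂ ≈ (-0.648, 0.330, -0.687); φ = arcsin(p_z) ≈ -43.37°, λ = atan2(p_y, p_x) ≈ 152.96°.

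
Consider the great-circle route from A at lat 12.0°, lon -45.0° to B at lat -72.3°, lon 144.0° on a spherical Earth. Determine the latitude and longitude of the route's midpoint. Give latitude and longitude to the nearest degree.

≈ lat -48°, lon -49°

The haversine formula gives a central angle δ ≈ 2.085 rad (119.5°) between the endpoints.
Interpolate at f = 1/2 with slerp weights a = sin((1−f)δ)/sin δ ≈ 0.992, b = sin(fδ)/sin δ ≈ 0.992.
p = a·p₁ + b·p₂ ≈ (0.442, -0.509, -0.739); φ = arcsin(p_z) ≈ -47.62°, λ = atan2(p_y, p_x) ≈ -49.01°.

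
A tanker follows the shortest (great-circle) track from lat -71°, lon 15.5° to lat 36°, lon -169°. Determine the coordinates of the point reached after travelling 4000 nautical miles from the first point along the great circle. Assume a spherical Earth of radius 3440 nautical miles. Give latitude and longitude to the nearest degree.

From cos δ = sin φ₁ sin φ₂ + cos φ₁ cos φ₂ cos Δλ, the central angle is δ ≈ 2.529 rad (144.9°). The total great-circle distance is δ·R ≈ 2.529 × 3440 ≈ 8701 nmi, so the target fraction is f = 4000/8701 ≈ 0.460.
Interpolate at f ≈ 0.460 with slerp weights a = sin((1−f)δ)/sin δ ≈ 1.704, b = sin(fδ)/sin δ ≈ 1.597.
p = a·p₁ + b·p₂ ≈ (-0.734, -0.098, -0.672); φ = arcsin(p_z) ≈ -42.24°, λ = atan2(p_y, p_x) ≈ -172.37°.

≈ lat -42°, lon -172°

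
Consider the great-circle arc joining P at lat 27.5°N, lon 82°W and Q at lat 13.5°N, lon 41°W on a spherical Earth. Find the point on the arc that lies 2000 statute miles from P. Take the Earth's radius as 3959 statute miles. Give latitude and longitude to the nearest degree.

From cos δ = sin φ₁ sin φ₂ + cos φ₁ cos φ₂ cos Δλ, the central angle is δ ≈ 0.709 rad (40.6°). The total great-circle distance is δ·R ≈ 0.709 × 3959 ≈ 2809 mi, so the target fraction is f = 2000/2809 ≈ 0.712.
Interpolate at f ≈ 0.712 with slerp weights a = sin((1−f)δ)/sin δ ≈ 0.311, b = sin(fδ)/sin δ ≈ 0.743.
p = a·p₁ + b·p₂ ≈ (0.584, -0.747, 0.317); φ = arcsin(p_z) ≈ 18.49°, λ = atan2(p_y, p_x) ≈ -52.02°.

≈ lat 18°N, lon 52°W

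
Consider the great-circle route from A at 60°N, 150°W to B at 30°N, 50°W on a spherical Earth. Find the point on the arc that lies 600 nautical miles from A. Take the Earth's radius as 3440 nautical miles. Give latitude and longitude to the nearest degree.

The haversine formula gives a central angle δ ≈ 1.205 rad (69.0°) between the endpoints. The total great-circle distance is δ·R ≈ 1.205 × 3440 ≈ 4145 nmi, so the target fraction is f = 600/4145 ≈ 0.145.
Interpolate at f ≈ 0.145 with slerp weights a = sin((1−f)δ)/sin δ ≈ 0.918, b = sin(fδ)/sin δ ≈ 0.186.
p = a·p₁ + b·p₂ ≈ (-0.294, -0.353, 0.888); φ = arcsin(p_z) ≈ 62.65°, λ = atan2(p_y, p_x) ≈ -129.82°.

≈ 63°N, 130°W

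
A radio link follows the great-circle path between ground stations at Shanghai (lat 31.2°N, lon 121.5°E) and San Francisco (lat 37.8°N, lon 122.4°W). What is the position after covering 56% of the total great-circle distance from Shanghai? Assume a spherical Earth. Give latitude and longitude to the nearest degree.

Write both endpoints as unit vectors p₁, p₂ with components (cos φ cos λ, cos φ sin λ, sin φ).
The central angle between the endpoints is δ = arccos(p₁·p₂) ≈ 1.551 rad (88.8°).
Interpolate at f = 0.56 with slerp weights a = sin((1−f)δ)/sin δ ≈ 0.631, b = sin(fδ)/sin δ ≈ 0.763.
p = a·p₁ + b·p₂ ≈ (-0.605, -0.049, 0.795); φ = arcsin(p_z) ≈ 52.62°, λ = atan2(p_y, p_x) ≈ -175.34°.

≈ lat 53°N, lon 175°W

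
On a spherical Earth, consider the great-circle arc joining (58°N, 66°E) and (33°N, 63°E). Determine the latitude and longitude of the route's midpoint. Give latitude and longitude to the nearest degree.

≈ (46°N, 64°E)

The haversine formula gives a central angle δ ≈ 0.438 rad (25.1°) between the endpoints.
Interpolate at f = 1/2 with slerp weights a = sin((1−f)δ)/sin δ ≈ 0.512, b = sin(fδ)/sin δ ≈ 0.512.
p = a·p₁ + b·p₂ ≈ (0.305, 0.631, 0.713); φ = arcsin(p_z) ≈ 45.51°, λ = atan2(p_y, p_x) ≈ 64.16°.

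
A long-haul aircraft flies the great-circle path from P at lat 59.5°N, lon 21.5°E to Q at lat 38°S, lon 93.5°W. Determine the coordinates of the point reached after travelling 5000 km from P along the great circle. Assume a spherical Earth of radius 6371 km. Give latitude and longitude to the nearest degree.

≈ lat 37°N, lon 40°W

Write both endpoints as unit vectors p₁, p₂ with components (cos φ cos λ, cos φ sin λ, sin φ).
The central angle between the endpoints is δ = arccos(p₁·p₂) ≈ 2.345 rad (134.4°). The total great-circle distance is δ·R ≈ 2.345 × 6371 ≈ 14943 km, so the target fraction is f = 5000/14943 ≈ 0.335.
Interpolate at f ≈ 0.335 with slerp weights a = sin((1−f)δ)/sin δ ≈ 1.399, b = sin(fδ)/sin δ ≈ 0.989.
p = a·p₁ + b·p₂ ≈ (0.613, -0.518, 0.597); φ = arcsin(p_z) ≈ 36.64°, λ = atan2(p_y, p_x) ≈ -40.16°.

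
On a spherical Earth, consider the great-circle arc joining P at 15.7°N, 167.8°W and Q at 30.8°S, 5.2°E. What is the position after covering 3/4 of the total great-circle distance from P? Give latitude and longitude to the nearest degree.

The haversine formula gives a central angle δ ≈ 2.855 rad (163.6°) between the endpoints.
Interpolate at f = 3/4 with slerp weights a = sin((1−f)δ)/sin δ ≈ 2.319, b = sin(fδ)/sin δ ≈ 2.980.
p = a·p₁ + b·p₂ ≈ (0.368, -0.240, -0.899); φ = arcsin(p_z) ≈ -63.97°, λ = atan2(p_y, p_x) ≈ -33.11°.

≈ 64°S, 33°W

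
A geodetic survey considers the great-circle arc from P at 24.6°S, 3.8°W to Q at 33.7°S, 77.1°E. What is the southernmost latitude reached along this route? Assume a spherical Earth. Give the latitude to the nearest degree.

The great circle lies in the plane with unit normal n̂ = (p₁ × p₂)/|p₁ × p₂|.
Here n̂_z ≈ +0.798; the vertex latitude is φ_max = arccos|n̂_z| ≈ 37.1°.

≈ 37°S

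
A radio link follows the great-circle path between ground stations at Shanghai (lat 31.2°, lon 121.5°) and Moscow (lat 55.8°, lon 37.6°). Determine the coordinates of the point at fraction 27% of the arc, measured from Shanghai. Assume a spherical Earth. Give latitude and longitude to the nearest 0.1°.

≈ lat 43.2°, lon 107.1°

From cos δ = sin φ₁ sin φ₂ + cos φ₁ cos φ₂ cos Δλ, the central angle is δ ≈ 1.071 rad (61.3°).
Interpolate at f = 0.27 with slerp weights a = sin((1−f)δ)/sin δ ≈ 0.803, b = sin(fδ)/sin δ ≈ 0.325.
p = a·p₁ + b·p₂ ≈ (-0.214, 0.697, 0.685); φ = arcsin(p_z) ≈ 43.20°, λ = atan2(p_y, p_x) ≈ 107.08°.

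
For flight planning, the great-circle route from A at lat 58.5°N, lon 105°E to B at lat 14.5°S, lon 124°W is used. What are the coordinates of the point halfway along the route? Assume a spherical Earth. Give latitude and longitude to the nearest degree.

Write both endpoints as unit vectors p₁, p₂ with components (cos φ cos λ, cos φ sin λ, sin φ).
The central angle between the endpoints is δ = arccos(p₁·p₂) ≈ 2.148 rad (123.0°).
Interpolate at f = 1/2 with slerp weights a = sin((1−f)δ)/sin δ ≈ 1.049, b = sin(fδ)/sin δ ≈ 1.049.
p = a·p₁ + b·p₂ ≈ (-0.710, -0.312, 0.632); φ = arcsin(p_z) ≈ 39.17°, λ = atan2(p_y, p_x) ≈ -156.23°.

≈ lat 39°N, lon 156°W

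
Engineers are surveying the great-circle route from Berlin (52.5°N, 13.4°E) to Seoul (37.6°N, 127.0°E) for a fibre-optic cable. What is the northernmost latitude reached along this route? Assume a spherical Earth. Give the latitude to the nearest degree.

The great circle lies in the plane with unit normal n̂ = (p₁ × p₂)/|p₁ × p₂|.
Here n̂_z ≈ +0.462; the vertex latitude is φ_max = arccos|n̂_z| ≈ 62.5°.
Check via Clairaut: cos φ_max = |cos φ₁| · sin C = cos(52.5°)·sin(49.4°) ≈ 0.462, again giving ≈ 62.5°.

≈ 62°N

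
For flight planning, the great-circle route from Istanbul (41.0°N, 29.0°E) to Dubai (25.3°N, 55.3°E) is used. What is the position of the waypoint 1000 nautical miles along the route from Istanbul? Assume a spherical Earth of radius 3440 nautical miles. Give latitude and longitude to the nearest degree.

≈ 32°N, 46°E

From cos δ = sin φ₁ sin φ₂ + cos φ₁ cos φ₂ cos Δλ, the central angle is δ ≈ 0.469 rad (26.9°). The total great-circle distance is δ·R ≈ 0.469 × 3440 ≈ 1613 nmi, so the target fraction is f = 1000/1613 ≈ 0.620.
Interpolate at f ≈ 0.620 with slerp weights a = sin((1−f)δ)/sin δ ≈ 0.392, b = sin(fδ)/sin δ ≈ 0.634.
p = a·p₁ + b·p₂ ≈ (0.585, 0.615, 0.528); φ = arcsin(p_z) ≈ 31.90°, λ = atan2(p_y, p_x) ≈ 46.41°.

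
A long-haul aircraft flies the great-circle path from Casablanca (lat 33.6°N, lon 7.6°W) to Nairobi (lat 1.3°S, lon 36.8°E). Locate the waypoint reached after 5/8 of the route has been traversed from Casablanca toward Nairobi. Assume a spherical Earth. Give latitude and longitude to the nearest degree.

≈ lat 13°N, lon 22°E

Write both endpoints as unit vectors p₁, p₂ with components (cos φ cos λ, cos φ sin λ, sin φ).
The central angle between the endpoints is δ = arccos(p₁·p₂) ≈ 0.949 rad (54.4°).
Interpolate at f = 5/8 with slerp weights a = sin((1−f)δ)/sin δ ≈ 0.429, b = sin(fδ)/sin δ ≈ 0.688.
p = a·p₁ + b·p₂ ≈ (0.904, 0.365, 0.222); φ = arcsin(p_z) ≈ 12.80°, λ = atan2(p_y, p_x) ≈ 21.96°.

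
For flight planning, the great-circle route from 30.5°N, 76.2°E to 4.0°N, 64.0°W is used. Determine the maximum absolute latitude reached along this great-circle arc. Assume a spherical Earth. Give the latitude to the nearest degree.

≈ 45°N

The great circle lies in the plane with unit normal n̂ = (p₁ × p₂)/|p₁ × p₂|.
Here n̂_z ≈ -0.705; the vertex latitude is φ_max = arccos|n̂_z| ≈ 45.2°.
Check via Clairaut: cos φ_max = |cos φ₁| · sin C = cos(30.5°)·sin(54.9°) ≈ 0.705, again giving ≈ 45.2°.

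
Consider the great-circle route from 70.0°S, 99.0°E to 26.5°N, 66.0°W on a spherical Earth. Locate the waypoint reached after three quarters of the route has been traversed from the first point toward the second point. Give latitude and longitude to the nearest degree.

Write both endpoints as unit vectors p₁, p₂ with components (cos φ cos λ, cos φ sin λ, sin φ).
The central angle between the endpoints is δ = arccos(p₁·p₂) ≈ 2.367 rad (135.6°).
Interpolate at f = 3/4 with slerp weights a = sin((1−f)δ)/sin δ ≈ 0.798, b = sin(fδ)/sin δ ≈ 1.400.
p = a·p₁ + b·p₂ ≈ (0.467, -0.875, -0.125); φ = arcsin(p_z) ≈ -7.18°, λ = atan2(p_y, p_x) ≈ -61.92°.

≈ 7°S, 62°W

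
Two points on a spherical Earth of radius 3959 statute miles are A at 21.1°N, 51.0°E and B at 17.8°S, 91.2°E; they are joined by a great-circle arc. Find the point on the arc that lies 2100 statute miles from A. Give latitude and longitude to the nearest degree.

Convert each endpoint to a unit vector on the sphere (x = cos φ cos λ, y = cos φ sin λ, z = sin φ).
The central angle between the endpoints is δ = arccos(p₁·p₂) ≈ 0.966 rad (55.4°). The total great-circle distance is δ·R ≈ 0.966 × 3959 ≈ 3825 mi, so the target fraction is f = 2100/3825 ≈ 0.549.
Interpolate at f ≈ 0.549 with slerp weights a = sin((1−f)δ)/sin δ ≈ 0.513, b = sin(fδ)/sin δ ≈ 0.615.
p = a·p₁ + b·p₂ ≈ (0.289, 0.957, -0.003); φ = arcsin(p_z) ≈ -0.19°, λ = atan2(p_y, p_x) ≈ 73.20°.

≈ 0°N, 73°E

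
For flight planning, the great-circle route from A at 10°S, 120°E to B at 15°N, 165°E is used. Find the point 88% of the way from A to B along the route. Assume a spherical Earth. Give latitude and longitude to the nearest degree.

≈ 12°N, 159°E

Convert each endpoint to a unit vector on the sphere (x = cos φ cos λ, y = cos φ sin λ, z = sin φ).
The central angle between the endpoints is δ = arccos(p₁·p₂) ≈ 0.892 rad (51.1°).
Interpolate at f = 0.88 with slerp weights a = sin((1−f)δ)/sin δ ≈ 0.137, b = sin(fδ)/sin δ ≈ 0.908.
p = a·p₁ + b·p₂ ≈ (-0.915, 0.344, 0.211); φ = arcsin(p_z) ≈ 12.19°, λ = atan2(p_y, p_x) ≈ 159.39°.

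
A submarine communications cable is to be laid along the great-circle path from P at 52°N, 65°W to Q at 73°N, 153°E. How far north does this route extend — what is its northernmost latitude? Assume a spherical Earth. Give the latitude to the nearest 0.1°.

The great circle lies in the plane with unit normal n̂ = (p₁ × p₂)/|p₁ × p₂|.
Here n̂_z ≈ -0.140; the vertex latitude is φ_max = arccos|n̂_z| ≈ 81.9°.
Check via Clairaut: cos φ_max = |cos φ₁| · sin C = cos(52.0°)·sin(13.2°) ≈ 0.140, again giving ≈ 81.9°.

≈ 81.9°N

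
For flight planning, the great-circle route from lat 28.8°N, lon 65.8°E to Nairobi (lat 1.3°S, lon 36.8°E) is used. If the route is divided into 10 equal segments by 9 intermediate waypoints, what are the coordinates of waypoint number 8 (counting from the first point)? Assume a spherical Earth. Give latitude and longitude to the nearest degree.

The haversine formula gives a central angle δ ≈ 0.715 rad (40.9°) between the endpoints.
Interpolate at f = 8/10 with slerp weights a = sin((1−f)δ)/sin δ ≈ 0.217, b = sin(fδ)/sin δ ≈ 0.826.
p = a·p₁ + b·p₂ ≈ (0.739, 0.668, 0.086); φ = arcsin(p_z) ≈ 4.93°, λ = atan2(p_y, p_x) ≈ 42.12°.

≈ lat 5°N, lon 42°E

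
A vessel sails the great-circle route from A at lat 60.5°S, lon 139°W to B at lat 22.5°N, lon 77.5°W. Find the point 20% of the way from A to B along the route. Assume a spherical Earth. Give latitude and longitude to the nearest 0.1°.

≈ lat 46.7°S, lon 115.8°W

From cos δ = sin φ₁ sin φ₂ + cos φ₁ cos φ₂ cos Δλ, the central angle is δ ≈ 1.687 rad (96.7°).
Interpolate at f = 0.20 with slerp weights a = sin((1−f)δ)/sin δ ≈ 0.982, b = sin(fδ)/sin δ ≈ 0.333.
p = a·p₁ + b·p₂ ≈ (-0.298, -0.618, -0.727); φ = arcsin(p_z) ≈ -46.67°, λ = atan2(p_y, p_x) ≈ -115.78°.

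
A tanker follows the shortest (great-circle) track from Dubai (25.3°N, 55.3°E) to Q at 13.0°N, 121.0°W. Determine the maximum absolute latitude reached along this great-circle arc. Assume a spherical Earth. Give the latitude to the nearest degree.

The great circle lies in the plane with unit normal n̂ = (p₁ × p₂)/|p₁ × p₂|.
Here n̂_z ≈ -0.091; the vertex latitude is φ_max = arccos|n̂_z| ≈ 84.8°.
Check via Clairaut: cos φ_max = |cos φ₁| · sin C = cos(25.3°)·sin(5.8°) ≈ 0.091, again giving ≈ 84.8°.

≈ 85°N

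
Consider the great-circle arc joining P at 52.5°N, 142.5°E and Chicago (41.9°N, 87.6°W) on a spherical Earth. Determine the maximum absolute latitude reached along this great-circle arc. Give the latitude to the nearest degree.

The great circle lies in the plane with unit normal n̂ = (p₁ × p₂)/|p₁ × p₂|.
Here n̂_z ≈ +0.358; the vertex latitude is φ_max = arccos|n̂_z| ≈ 69.0°.
Check via Clairaut: cos φ_max = |cos φ₁| · sin C = cos(52.5°)·sin(36.0°) ≈ 0.358, again giving ≈ 69.0°.

≈ 69°N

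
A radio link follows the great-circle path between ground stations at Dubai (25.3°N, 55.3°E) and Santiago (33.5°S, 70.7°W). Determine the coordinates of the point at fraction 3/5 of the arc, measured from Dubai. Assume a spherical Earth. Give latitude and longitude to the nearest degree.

Convert each endpoint to a unit vector on the sphere (x = cos φ cos λ, y = cos φ sin λ, z = sin φ).
The central angle between the endpoints is δ = arccos(p₁·p₂) ≈ 2.317 rad (132.8°).
Interpolate at f = 3/5 with slerp weights a = sin((1−f)δ)/sin δ ≈ 1.089, b = sin(fδ)/sin δ ≈ 1.340.
p = a·p₁ + b·p₂ ≈ (0.930, -0.245, -0.274); φ = arcsin(p_z) ≈ -15.91°, λ = atan2(p_y, p_x) ≈ -14.75°.

≈ 16°S, 15°W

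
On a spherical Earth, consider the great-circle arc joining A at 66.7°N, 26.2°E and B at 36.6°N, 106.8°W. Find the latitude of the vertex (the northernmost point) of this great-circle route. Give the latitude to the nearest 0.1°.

The great circle lies in the plane with unit normal n̂ = (p₁ × p₂)/|p₁ × p₂|.
Here n̂_z ≈ -0.246; the vertex latitude is φ_max = arccos|n̂_z| ≈ 75.8°.

≈ 75.8°N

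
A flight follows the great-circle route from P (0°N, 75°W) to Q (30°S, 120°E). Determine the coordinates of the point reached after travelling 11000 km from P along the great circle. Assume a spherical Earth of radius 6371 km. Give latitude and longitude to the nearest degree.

From cos δ = sin φ₁ sin φ₂ + cos φ₁ cos φ₂ cos Δλ, the central angle is δ ≈ 2.562 rad (146.8°). The total great-circle distance is δ·R ≈ 2.562 × 6371 ≈ 16321 km, so the target fraction is f = 11000/16321 ≈ 0.674.
Interpolate at f ≈ 0.674 with slerp weights a = sin((1−f)δ)/sin δ ≈ 1.353, b = sin(fδ)/sin δ ≈ 1.803.
p = a·p₁ + b·p₂ ≈ (-0.430, 0.045, -0.901); φ = arcsin(p_z) ≈ -64.35°, λ = atan2(p_y, p_x) ≈ 174.00°.

≈ (64°S, 174°E)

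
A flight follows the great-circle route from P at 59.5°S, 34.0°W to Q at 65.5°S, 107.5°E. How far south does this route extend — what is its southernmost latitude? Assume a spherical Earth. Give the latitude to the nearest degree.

≈ 80°S

The great circle lies in the plane with unit normal n̂ = (p₁ × p₂)/|p₁ × p₂|.
Here n̂_z ≈ +0.167; the vertex latitude is φ_max = arccos|n̂_z| ≈ 80.4°.
Check via Clairaut: cos φ_max = |cos φ₁| · sin C = cos(59.5°)·sin(160.8°) ≈ 0.167, again giving ≈ 80.4°.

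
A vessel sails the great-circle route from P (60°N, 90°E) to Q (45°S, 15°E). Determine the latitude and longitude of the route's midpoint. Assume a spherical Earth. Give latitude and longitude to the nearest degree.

≈ (9°N, 45°E)

Write both endpoints as unit vectors p₁, p₂ with components (cos φ cos λ, cos φ sin λ, sin φ).
The central angle between the endpoints is δ = arccos(p₁·p₂) ≈ 2.119 rad (121.4°).
Interpolate at f = 1/2 with slerp weights a = sin((1−f)δ)/sin δ ≈ 1.022, b = sin(fδ)/sin δ ≈ 1.022.
p = a·p₁ + b·p₂ ≈ (0.698, 0.698, 0.162); φ = arcsin(p_z) ≈ 9.34°, λ = atan2(p_y, p_x) ≈ 45.00°.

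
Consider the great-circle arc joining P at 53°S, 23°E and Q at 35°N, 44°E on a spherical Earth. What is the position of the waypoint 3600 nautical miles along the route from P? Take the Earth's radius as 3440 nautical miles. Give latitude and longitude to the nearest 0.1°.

≈ 5.6°N, 37.8°E

From cos δ = sin φ₁ sin φ₂ + cos φ₁ cos φ₂ cos Δλ, the central angle is δ ≈ 1.569 rad (89.9°). The total great-circle distance is δ·R ≈ 1.569 × 3440 ≈ 5396 nmi, so the target fraction is f = 3600/5396 ≈ 0.667.
Interpolate at f ≈ 0.667 with slerp weights a = sin((1−f)δ)/sin δ ≈ 0.499, b = sin(fδ)/sin δ ≈ 0.866.
p = a·p₁ + b·p₂ ≈ (0.786, 0.610, 0.098); φ = arcsin(p_z) ≈ 5.64°, λ = atan2(p_y, p_x) ≈ 37.80°.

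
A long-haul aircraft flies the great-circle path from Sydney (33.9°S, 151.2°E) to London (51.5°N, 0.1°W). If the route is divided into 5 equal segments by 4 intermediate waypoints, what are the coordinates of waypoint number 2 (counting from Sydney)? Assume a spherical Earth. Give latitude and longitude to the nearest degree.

≈ 16°N, 115°E

Write both endpoints as unit vectors p₁, p₂ with components (cos φ cos λ, cos φ sin λ, sin φ).
The central angle between the endpoints is δ = arccos(p₁·p₂) ≈ 2.668 rad (152.8°).
Interpolate at f = 2/5 with slerp weights a = sin((1−f)δ)/sin δ ≈ 2.190, b = sin(fδ)/sin δ ≈ 1.918.
p = a·p₁ + b·p₂ ≈ (-0.398, 0.873, 0.280); φ = arcsin(p_z) ≈ 16.27°, λ = atan2(p_y, p_x) ≈ 114.52°.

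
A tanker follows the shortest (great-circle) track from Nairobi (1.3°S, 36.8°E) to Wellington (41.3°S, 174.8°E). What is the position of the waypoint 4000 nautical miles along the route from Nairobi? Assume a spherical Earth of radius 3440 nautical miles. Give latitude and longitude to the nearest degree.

Write both endpoints as unit vectors p₁, p₂ with components (cos φ cos λ, cos φ sin λ, sin φ).
The central angle between the endpoints is δ = arccos(p₁·p₂) ≈ 2.145 rad (122.9°). The total great-circle distance is δ·R ≈ 2.145 × 3440 ≈ 7379 nmi, so the target fraction is f = 4000/7379 ≈ 0.542.
Interpolate at f ≈ 0.542 with slerp weights a = sin((1−f)δ)/sin δ ≈ 0.991, b = sin(fδ)/sin δ ≈ 1.093.
p = a·p₁ + b·p₂ ≈ (-0.025, 0.668, -0.744); φ = arcsin(p_z) ≈ -48.08°, λ = atan2(p_y, p_x) ≈ 92.14°.

≈ 48°S, 92°E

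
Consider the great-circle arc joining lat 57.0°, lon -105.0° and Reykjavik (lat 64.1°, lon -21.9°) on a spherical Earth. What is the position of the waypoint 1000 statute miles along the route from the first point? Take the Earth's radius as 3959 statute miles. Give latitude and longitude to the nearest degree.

≈ lat 65°, lon -80°

The haversine formula gives a central angle δ ≈ 0.671 rad (38.5°) between the endpoints. The total great-circle distance is δ·R ≈ 0.671 × 3959 ≈ 2658 mi, so the target fraction is f = 1000/2658 ≈ 0.376.
Interpolate at f ≈ 0.376 with slerp weights a = sin((1−f)δ)/sin δ ≈ 0.654, b = sin(fδ)/sin δ ≈ 0.402.
p = a·p₁ + b·p₂ ≈ (0.071, -0.409, 0.910); φ = arcsin(p_z) ≈ 65.46°, λ = atan2(p_y, p_x) ≈ -80.20°.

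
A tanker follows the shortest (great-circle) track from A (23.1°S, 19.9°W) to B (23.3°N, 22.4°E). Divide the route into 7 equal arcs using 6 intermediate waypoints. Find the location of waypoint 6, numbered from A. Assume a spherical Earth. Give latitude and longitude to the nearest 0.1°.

≈ (16.9°N, 15.9°E)

Convert each endpoint to a unit vector on the sphere (x = cos φ cos λ, y = cos φ sin λ, z = sin φ).
The central angle between the endpoints is δ = arccos(p₁·p₂) ≈ 1.082 rad (62.0°).
Interpolate at f = 6/7 with slerp weights a = sin((1−f)δ)/sin δ ≈ 0.174, b = sin(fδ)/sin δ ≈ 0.906.
p = a·p₁ + b·p₂ ≈ (0.920, 0.263, 0.290); φ = arcsin(p_z) ≈ 16.86°, λ = atan2(p_y, p_x) ≈ 15.92°.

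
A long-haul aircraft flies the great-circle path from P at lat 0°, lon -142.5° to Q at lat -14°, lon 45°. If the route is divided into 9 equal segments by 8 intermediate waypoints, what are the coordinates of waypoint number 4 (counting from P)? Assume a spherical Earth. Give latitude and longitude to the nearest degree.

≈ lat -58°, lon 161°

Convert each endpoint to a unit vector on the sphere (x = cos φ cos λ, y = cos φ sin λ, z = sin φ).
The central angle between the endpoints is δ = arccos(p₁·p₂) ≈ 2.865 rad (164.2°).
Interpolate at f = 4/9 with slerp weights a = sin((1−f)δ)/sin δ ≈ 3.661, b = sin(fδ)/sin δ ≈ 3.501.
p = a·p₁ + b·p₂ ≈ (-0.502, 0.173, -0.847); φ = arcsin(p_z) ≈ -57.89°, λ = atan2(p_y, p_x) ≈ 160.96°.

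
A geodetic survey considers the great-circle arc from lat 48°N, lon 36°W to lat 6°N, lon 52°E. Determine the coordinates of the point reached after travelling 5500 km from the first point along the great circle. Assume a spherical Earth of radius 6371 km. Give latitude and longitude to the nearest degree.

Write both endpoints as unit vectors p₁, p₂ with components (cos φ cos λ, cos φ sin λ, sin φ).
The central angle between the endpoints is δ = arccos(p₁·p₂) ≈ 1.470 rad (84.2°). The total great-circle distance is δ·R ≈ 1.470 × 6371 ≈ 9364 km, so the target fraction is f = 5500/9364 ≈ 0.587.
Interpolate at f ≈ 0.587 with slerp weights a = sin((1−f)δ)/sin δ ≈ 0.573, b = sin(fδ)/sin δ ≈ 0.764.
p = a·p₁ + b·p₂ ≈ (0.778, 0.373, 0.506); φ = arcsin(p_z) ≈ 30.37°, λ = atan2(p_y, p_x) ≈ 25.64°.

≈ lat 30°N, lon 26°E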